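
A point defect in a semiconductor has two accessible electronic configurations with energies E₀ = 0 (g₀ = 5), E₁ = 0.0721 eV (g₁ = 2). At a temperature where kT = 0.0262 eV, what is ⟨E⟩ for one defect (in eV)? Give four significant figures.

0.001794 eV

Eᵢ/kT = 0, 2.75191.
Z = Σ gᵢe^(−Eᵢ/kT) = 5·e^(−0) + 2·e^(−2.75191) = 5.00000 + 0.127612 = 5.12761.
⟨E⟩ = Σ Eᵢ gᵢe^(−Eᵢ/kT) / Z = (0·5.00000 + 0.0721·0.127612) / 5.12761 = 0.001794 eV.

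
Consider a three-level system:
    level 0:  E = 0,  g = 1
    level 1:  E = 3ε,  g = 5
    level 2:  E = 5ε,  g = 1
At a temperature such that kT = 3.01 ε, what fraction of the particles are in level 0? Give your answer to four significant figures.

0.3294

Eᵢ/kT = 0, 0.996678, 1.66113.
Z = Σ gᵢe^(−Eᵢ/kT) = 1·e^(−0) + 5·e^(−0.996678) + 1·e^(−1.66113) = 1.00000 + 1.84552 + 0.189924 = 3.03544.
P₀ = g₀ e^(−E₀/kT) / Z = 1.00000/3.03544 = 0.3294.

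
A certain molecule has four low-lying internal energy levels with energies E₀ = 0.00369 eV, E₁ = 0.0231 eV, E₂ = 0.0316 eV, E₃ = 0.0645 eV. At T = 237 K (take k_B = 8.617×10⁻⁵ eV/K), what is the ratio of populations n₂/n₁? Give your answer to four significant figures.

k_BT = 8.617×10⁻⁵ × 237 K = 0.0204223 eV.
n₂/n₁ = exp[−(E₂−E₁)/kT] = exp(−(0.0085 eV)/(0.0204223 eV)) = exp(-0.416212) = 0.6595.

0.6595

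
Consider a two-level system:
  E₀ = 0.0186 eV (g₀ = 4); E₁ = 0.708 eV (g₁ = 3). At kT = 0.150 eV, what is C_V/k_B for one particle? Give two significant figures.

Eᵢ/kT = 0.1240, 4.720.
Z = Σ gᵢe^(−Eᵢ/kT) = 4·e^(−0.1240) + 3·e^(−4.720) = 3.534 + 0.02675 = 3.561.
⟨E⟩ = 0.02378 eV, ⟨E²⟩ = 0.004109 eV².
C_V/k_B = (⟨E²⟩ − ⟨E⟩²)/(kT)² = (0.004109 − 0.0005655)/0.02250 = 0.16.

0.16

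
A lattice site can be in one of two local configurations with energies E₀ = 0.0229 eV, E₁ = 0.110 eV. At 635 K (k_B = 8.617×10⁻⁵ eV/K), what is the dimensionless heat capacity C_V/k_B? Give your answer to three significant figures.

0.356

k_BT = 8.617×10⁻⁵ × 635 K = 0.054718 eV.
Eᵢ/kT = 0.41851, 2.0103.
Z = Σ e^(−Eᵢ/kT) = e^(−0.41851) + e^(−2.0103) = 0.65803 + 0.13395 = 0.79198.
⟨E⟩ = 0.037631 eV, ⟨E²⟩ = 0.0024822 eV².
C_V/k_B = (⟨E²⟩ − ⟨E⟩²)/(kT)² = (0.0024822 − 0.0014161)/0.0029941 = 0.356.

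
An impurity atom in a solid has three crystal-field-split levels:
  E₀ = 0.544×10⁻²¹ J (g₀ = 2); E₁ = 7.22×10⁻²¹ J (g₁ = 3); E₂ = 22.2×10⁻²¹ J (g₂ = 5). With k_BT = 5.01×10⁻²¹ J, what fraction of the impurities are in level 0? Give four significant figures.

0.6999

Eᵢ/kT = 0.108583, 1.44112, 4.43114.
Z = Σ gᵢe^(−Eᵢ/kT) = 2·e^(−0.108583) + 3·e^(−1.44112) + 5·e^(−4.43114) = 1.79421 + 0.709988 + 0.0595046 = 2.56370.
P₀ = g₀ e^(−E₀/kT) / Z = 1.79421/2.56370 = 0.6999.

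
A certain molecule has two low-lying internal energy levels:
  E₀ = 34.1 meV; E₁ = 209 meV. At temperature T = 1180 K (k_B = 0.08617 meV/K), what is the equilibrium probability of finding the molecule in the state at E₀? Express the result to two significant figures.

0.85

k_BT = 0.08617 × 1180 K = 101.7 meV.
Eᵢ/kT = 0.3353, 2.055.
Z = Σ e^(−Eᵢ/kT) = e^(−0.3353) + e^(−2.055) = 0.7151 + 0.1281 = 0.8432.
P₀ = e^(−E₀/kT) / Z = 0.7151/0.8432 = 0.85.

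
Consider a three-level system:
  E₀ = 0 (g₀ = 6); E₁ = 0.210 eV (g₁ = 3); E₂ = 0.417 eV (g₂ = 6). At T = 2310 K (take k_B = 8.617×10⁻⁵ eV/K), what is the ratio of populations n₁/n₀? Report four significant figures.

0.1741

k_BT = 8.617×10⁻⁵ × 2310 K = 0.199053 eV.
n₁/n₀ = (g₁/g₀) exp[−(E₁−E₀)/kT] = (3/6) × exp(−(0.210 eV)/(0.199053 eV)) = (3/6) × exp(-1.05500) = 0.1741.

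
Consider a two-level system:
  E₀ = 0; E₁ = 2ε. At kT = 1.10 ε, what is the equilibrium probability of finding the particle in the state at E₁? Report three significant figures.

Eᵢ/kT = 0, 1.8182.
Z = Σ e^(−Eᵢ/kT) = e^(−0) + e^(−1.8182) = 1.0000 + 0.16232 = 1.1623.
P₁ = e^(−E₁/kT) / Z = 0.16232/1.1623 = 0.140.

0.140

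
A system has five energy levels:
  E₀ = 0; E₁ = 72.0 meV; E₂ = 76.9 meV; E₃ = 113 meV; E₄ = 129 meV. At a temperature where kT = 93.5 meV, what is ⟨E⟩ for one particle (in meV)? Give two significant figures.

54 meV

Eᵢ/kT = 0, 0.7701, 0.8225, 1.209, 1.380.
Z = Σ e^(−Eᵢ/kT) = e^(−0) + e^(−0.7701) + e^(−0.8225) + e^(−1.209) + e^(−1.380) = 1.000 + 0.4630 + 0.4393 + 0.2985 + 0.2516 = 2.452.
⟨E⟩ = Σ Eᵢ e^(−Eᵢ/kT) / Z = (0·1.000 + 72.0·0.4630 + 76.9·0.4393 + 113·0.2985 + 129·0.2516) / 2.452 = 54 meV.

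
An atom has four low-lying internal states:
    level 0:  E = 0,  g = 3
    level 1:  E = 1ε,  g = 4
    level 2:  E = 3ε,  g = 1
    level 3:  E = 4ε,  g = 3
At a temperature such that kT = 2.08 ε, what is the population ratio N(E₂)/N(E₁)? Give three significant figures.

n₂/n₁ = (g₂/g₁) exp[−(E₂−E₁)/kT] = (1/4) × exp(−(2ε)/(2.08ε)) = (1/4) × exp(-0.96154) = 0.0956.

0.0956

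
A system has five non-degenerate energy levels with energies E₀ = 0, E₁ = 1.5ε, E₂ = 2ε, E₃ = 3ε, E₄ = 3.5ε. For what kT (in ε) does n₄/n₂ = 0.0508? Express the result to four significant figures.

n₄/n₂ = exp[−(E₄−E₂)/kT] = 0.0508.
⇒ (E₄−E₂)/kT = ln(1/0.0508) = ln(19.6850) = 2.97986.
kT = 1.5ε / 2.97986 = 0.5034 ε.

0.5034 ε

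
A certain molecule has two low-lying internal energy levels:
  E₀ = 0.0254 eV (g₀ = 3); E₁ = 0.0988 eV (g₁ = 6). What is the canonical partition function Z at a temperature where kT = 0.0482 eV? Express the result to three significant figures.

Eᵢ/kT = 0.52697, 2.0498.
Z = Σ gᵢe^(−Eᵢ/kT) = 3·e^(−0.52697) + 6·e^(−2.0498) = 1.7712 + 0.77256 = 2.5438.

Z = 2.54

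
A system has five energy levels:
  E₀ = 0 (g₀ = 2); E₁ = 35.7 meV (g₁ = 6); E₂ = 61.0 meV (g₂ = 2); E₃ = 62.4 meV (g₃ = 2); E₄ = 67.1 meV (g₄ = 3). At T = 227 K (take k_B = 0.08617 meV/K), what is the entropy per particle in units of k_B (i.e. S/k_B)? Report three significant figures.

1.99

k_BT = 0.08617 × 227 K = 19.561 meV.
Eᵢ/kT = 0, 1.8251, 3.1184, 3.1900, 3.4303.
Z = Σ gᵢe^(−Eᵢ/kT) = 2·e^(−0) + 6·e^(−1.8251) + 2·e^(−3.1184) + 2·e^(−3.1900) + 3·e^(−3.4303) = 2.0000 + 0.96721 + 0.088456 + 0.082344 + 0.097132 = 3.2351.
⟨E⟩ = Σ EᵢPᵢ = 15.944 meV.
S/k_B = ln Z + ⟨E⟩/kT = ln(3.2351) + 15.944/19.561 = 1.1741 + 0.81509 = 1.99.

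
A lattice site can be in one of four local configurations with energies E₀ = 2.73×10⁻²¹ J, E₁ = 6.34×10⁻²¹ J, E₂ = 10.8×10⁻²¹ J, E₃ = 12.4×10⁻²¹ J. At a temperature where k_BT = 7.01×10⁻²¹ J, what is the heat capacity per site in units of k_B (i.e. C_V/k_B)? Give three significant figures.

Eᵢ/kT = 0.38944, 0.90442, 1.5407, 1.7689.
Z = Σ e^(−Eᵢ/kT) = e^(−0.38944) + e^(−0.90442) + e^(−1.5407) + e^(−1.7689) = 0.67744 + 0.40478 + 0.21423 + 0.17052 = 1.4670.
⟨E⟩ = 6.0285, ⟨E²⟩ = 49.438.
C_V/k_B = (⟨E²⟩ − ⟨E⟩²)/(kT)² = (49.438 − 36.343)/49.140 = 0.266.

0.266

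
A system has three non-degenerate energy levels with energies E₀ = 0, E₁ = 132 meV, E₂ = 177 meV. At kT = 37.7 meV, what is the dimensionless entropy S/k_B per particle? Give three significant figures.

0.181

Eᵢ/kT = 0, 3.5013, 4.6950.
Z = Σ e^(−Eᵢ/kT) = e^(−0) + e^(−3.5013) + e^(−4.6950) = 1.0000 + 0.030158 + 0.0091409 = 1.0393.
⟨E⟩ = Σ EᵢPᵢ = 5.3871 meV.
S/k_B = ln Z + ⟨E⟩/kT = ln(1.0393) + 5.3871/37.7 = 0.038547 + 0.14289 = 0.181.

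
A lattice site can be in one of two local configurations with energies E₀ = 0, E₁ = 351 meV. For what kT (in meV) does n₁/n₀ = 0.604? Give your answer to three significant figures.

n₁/n₀ = exp[−(E₁−E₀)/kT] = 0.604.
⇒ (E₁−E₀)/kT = ln(1/0.604) = ln(1.6556) = 0.50416.
kT = 351 meV / 0.50416 = 696 meV.

696 meV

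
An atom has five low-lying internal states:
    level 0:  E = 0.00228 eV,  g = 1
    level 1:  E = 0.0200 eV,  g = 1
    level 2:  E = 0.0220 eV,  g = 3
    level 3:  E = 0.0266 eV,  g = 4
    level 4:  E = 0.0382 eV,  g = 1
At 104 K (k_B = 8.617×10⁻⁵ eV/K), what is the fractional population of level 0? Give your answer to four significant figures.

k_BT = 8.617×10⁻⁵ × 104 K = 0.00896168 eV.
Eᵢ/kT = 0.254417, 2.23172, 2.45490, 2.96819, 4.26259.
Z = Σ gᵢe^(−Eᵢ/kT) = 1·e^(−0.254417) + 1·e^(−2.23172) + 3·e^(−2.45490) + 4·e^(−2.96819) + 1·e^(−4.26259) = 0.775368 + 0.107344 + 0.257615 + 0.205585 + 0.0140858 = 1.36000.
P₀ = g₀ e^(−E₀/kT) / Z = 0.775368/1.36000 = 0.5701.

0.5701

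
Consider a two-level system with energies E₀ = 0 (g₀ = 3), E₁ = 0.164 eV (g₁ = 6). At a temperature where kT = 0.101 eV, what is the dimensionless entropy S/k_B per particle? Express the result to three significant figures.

1.89

Eᵢ/kT = 0, 1.6238.
Z = Σ gᵢe^(−Eᵢ/kT) = 3·e^(−0) + 6·e^(−1.6238) = 3.0000 + 1.1829 = 4.1829.
⟨E⟩ = Σ EᵢPᵢ = 0.046378 eV.
S/k_B = ln Z + ⟨E⟩/kT = ln(4.1829) + 0.046378/0.101 = 1.4310 + 0.45919 = 1.89.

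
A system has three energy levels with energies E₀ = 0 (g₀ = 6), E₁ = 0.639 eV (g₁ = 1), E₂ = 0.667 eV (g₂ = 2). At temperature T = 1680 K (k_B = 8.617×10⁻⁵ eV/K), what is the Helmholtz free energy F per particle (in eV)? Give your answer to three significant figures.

-0.260 eV

k_BT = 8.617×10⁻⁵ × 1680 K = 0.14477 eV.
Eᵢ/kT = 0, 4.4139, 4.6073.
Z = Σ gᵢe^(−Eᵢ/kT) = 6·e^(−0) + 1·e^(−4.4139) + 2·e^(−4.6073) = 6.0000 + 0.012108 + 0.019957 = 6.0321.
F = −kT ln Z = −0.14477 × ln(6.0321) = −0.14477 × 1.7971 = -0.260 eV.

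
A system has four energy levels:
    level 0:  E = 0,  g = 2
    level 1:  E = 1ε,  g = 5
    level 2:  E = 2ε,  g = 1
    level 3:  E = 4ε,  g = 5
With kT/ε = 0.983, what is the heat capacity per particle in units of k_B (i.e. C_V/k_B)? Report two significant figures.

0.58

Eᵢ/kT = 0, 1.017, 2.035, 4.069.
Z = Σ gᵢe^(−Eᵢ/kT) = 2·e^(−0) + 5·e^(−1.017) + 1·e^(−2.035) + 5·e^(−4.069) = 2.000 + 1.808 + 0.1307 + 0.08547 = 4.024.
⟨E⟩ = 0.5992 ε, ⟨E²⟩ = 0.9191 ε².
C_V/k_B = (⟨E²⟩ − ⟨E⟩²)/(kT)² = (0.9191 − 0.3590)/0.9663 = 0.58.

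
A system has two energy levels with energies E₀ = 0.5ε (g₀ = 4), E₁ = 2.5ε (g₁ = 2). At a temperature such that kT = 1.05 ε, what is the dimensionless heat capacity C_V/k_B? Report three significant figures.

0.234

Eᵢ/kT = 0.47619, 2.3810.
Z = Σ gᵢe^(−Eᵢ/kT) = 4·e^(−0.47619) + 2·e^(−2.3810) = 2.4846 + 0.18492 = 2.6695.
⟨E⟩ = 0.63855 ε, ⟨E²⟩ = 0.66563 ε².
C_V/k_B = (⟨E²⟩ − ⟨E⟩²)/(kT)² = (0.66563 − 0.40775)/1.1025 = 0.234.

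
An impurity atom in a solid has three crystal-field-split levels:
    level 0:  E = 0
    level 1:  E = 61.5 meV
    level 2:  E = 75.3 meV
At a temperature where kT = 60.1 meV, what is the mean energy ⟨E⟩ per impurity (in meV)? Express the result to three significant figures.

26.5 meV

Eᵢ/kT = 0, 1.0233, 1.2529.
Z = Σ e^(−Eᵢ/kT) = e^(−0) + e^(−1.0233) + e^(−1.2529) = 1.0000 + 0.35941 + 0.28568 = 1.6451.
⟨E⟩ = Σ Eᵢ e^(−Eᵢ/kT) / Z = (0·1.0000 + 61.5·0.35941 + 75.3·0.28568) / 1.6451 = 26.5 meV.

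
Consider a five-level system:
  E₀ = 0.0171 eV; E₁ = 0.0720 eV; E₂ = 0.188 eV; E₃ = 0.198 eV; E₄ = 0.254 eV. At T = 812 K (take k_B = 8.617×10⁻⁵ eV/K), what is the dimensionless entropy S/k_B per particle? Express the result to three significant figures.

1.03

k_BT = 8.617×10⁻⁵ × 812 K = 0.069970 eV.
Eᵢ/kT = 0.24439, 1.0290, 2.6869, 2.8298, 3.6301.
Z = Σ e^(−Eᵢ/kT) = e^(−0.24439) + e^(−1.0290) + e^(−2.6869) + e^(−2.8298) + e^(−3.6301) = 0.78318 + 0.35736 + 0.068092 + 0.059025 + 0.026514 = 1.2942.
⟨E⟩ = Σ EᵢPᵢ = 0.054354 eV.
S/k_B = ln Z + ⟨E⟩/kT = ln(1.2942) + 0.054354/0.069970 = 0.25789 + 0.77682 = 1.03.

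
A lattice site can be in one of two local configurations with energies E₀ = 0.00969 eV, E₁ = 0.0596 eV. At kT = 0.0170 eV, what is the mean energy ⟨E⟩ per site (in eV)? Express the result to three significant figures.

0.0122 eV

Eᵢ/kT = 0.57000, 3.5059.
Z = Σ e^(−Eᵢ/kT) = e^(−0.57000) + e^(−3.5059) = 0.56553 + 0.030020 = 0.59555.
⟨E⟩ = Σ Eᵢ e^(−Eᵢ/kT) / Z = (0.00969·0.56553 + 0.0596·0.030020) / 0.59555 = 0.0122 eV.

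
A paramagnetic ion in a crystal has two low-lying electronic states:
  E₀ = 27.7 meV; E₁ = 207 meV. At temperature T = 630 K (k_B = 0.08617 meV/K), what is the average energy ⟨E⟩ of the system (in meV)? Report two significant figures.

34 meV

k_BT = 0.08617 × 630 K = 54.29 meV.
Eᵢ/kT = 0.5102, 3.813.
Z = Σ e^(−Eᵢ/kT) = e^(−0.5102) + e^(−3.813) = 0.6004 + 0.02208 = 0.6225.
⟨E⟩ = Σ Eᵢ e^(−Eᵢ/kT) / Z = (27.7·0.6004 + 207·0.02208) / 0.6225 = 34 meV.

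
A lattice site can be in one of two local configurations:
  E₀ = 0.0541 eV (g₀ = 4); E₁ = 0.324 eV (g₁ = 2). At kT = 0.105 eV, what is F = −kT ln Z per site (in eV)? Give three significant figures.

Eᵢ/kT = 0.51524, 3.0857.
Z = Σ gᵢe^(−Eᵢ/kT) = 4·e^(−0.51524) + 2·e^(−3.0857) = 2.3894 + 0.091396 = 2.4808.
F = −kT ln Z = −0.105 × ln(2.4808) = −0.105 × 0.90858 = -0.0954 eV.

-0.0954 eV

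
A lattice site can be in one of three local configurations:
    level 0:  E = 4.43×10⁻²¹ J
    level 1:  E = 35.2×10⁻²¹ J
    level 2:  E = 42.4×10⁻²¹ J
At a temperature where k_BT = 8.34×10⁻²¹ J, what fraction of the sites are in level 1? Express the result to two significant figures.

0.024

Eᵢ/kT = 0.5312, 4.221, 5.084.
Z = Σ e^(−Eᵢ/kT) = e^(−0.5312) + e^(−4.221) + e^(−5.084) = 0.5879 + 0.01468 + 0.006195 = 0.6088.
P₁ = e^(−E₁/kT) / Z = 0.01468/0.6088 = 0.024.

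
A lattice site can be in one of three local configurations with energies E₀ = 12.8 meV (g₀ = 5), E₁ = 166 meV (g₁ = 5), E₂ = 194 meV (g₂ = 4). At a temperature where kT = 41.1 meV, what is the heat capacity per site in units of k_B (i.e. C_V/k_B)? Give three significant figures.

Eᵢ/kT = 0.31144, 4.0389, 4.7202.
Z = Σ gᵢe^(−Eᵢ/kT) = 5·e^(−0.31144) + 5·e^(−4.0389) + 4·e^(−4.7202) = 3.6620 + 0.088084 + 0.035654 = 3.7857.
⟨E⟩ = 18.071 meV, ⟨E²⟩ = 1154.1 meV².
C_V/k_B = (⟨E²⟩ − ⟨E⟩²)/(kT)² = (1154.1 − 326.56)/1689.2 = 0.490.

0.490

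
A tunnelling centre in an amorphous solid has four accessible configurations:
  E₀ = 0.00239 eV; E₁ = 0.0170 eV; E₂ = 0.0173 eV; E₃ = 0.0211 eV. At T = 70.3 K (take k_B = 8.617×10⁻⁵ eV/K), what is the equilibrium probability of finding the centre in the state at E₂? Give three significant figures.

k_BT = 8.617×10⁻⁵ × 70.3 K = 0.0060578 eV.
Eᵢ/kT = 0.39453, 2.8063, 2.8558, 3.4831.
Z = Σ e^(−Eᵢ/kT) = e^(−0.39453) + e^(−2.8063) + e^(−2.8558) + e^(−3.4831) = 0.67400 + 0.060428 + 0.057510 + 0.030712 = 0.82265.
P₂ = e^(−E₂/kT) / Z = 0.057510/0.82265 = 0.0699.

0.0699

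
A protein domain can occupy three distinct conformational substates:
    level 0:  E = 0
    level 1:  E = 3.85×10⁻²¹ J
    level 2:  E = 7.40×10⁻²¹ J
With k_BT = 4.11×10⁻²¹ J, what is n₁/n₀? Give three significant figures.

0.392

n₁/n₀ = exp[−(E₁−E₀)/kT] = exp(−(3.85 ×10⁻²¹ J)/(4.11 ×10⁻²¹ J)) = exp(-0.93674) = 0.392.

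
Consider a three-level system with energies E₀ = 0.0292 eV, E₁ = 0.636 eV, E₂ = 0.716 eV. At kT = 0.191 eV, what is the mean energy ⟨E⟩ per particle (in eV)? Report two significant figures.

0.070 eV

Eᵢ/kT = 0.1529, 3.330, 3.749.
Z = Σ e^(−Eᵢ/kT) = e^(−0.1529) + e^(−3.330) + e^(−3.749) = 0.8582 + 0.03579 + 0.02354 = 0.9175.
⟨E⟩ = Σ Eᵢ e^(−Eᵢ/kT) / Z = (0.0292·0.8582 + 0.636·0.03579 + 0.716·0.02354) / 0.9175 = 0.070 eV.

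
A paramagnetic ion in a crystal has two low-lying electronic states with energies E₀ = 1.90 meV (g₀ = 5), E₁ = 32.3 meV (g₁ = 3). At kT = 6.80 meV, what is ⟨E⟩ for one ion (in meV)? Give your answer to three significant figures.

2.11 meV

Eᵢ/kT = 0.27941, 4.7500.
Z = Σ gᵢe^(−Eᵢ/kT) = 5·e^(−0.27941) + 3·e^(−4.7500) = 3.7811 + 0.025955 = 3.8071.
⟨E⟩ = Σ Eᵢ gᵢe^(−Eᵢ/kT) / Z = (1.90·3.7811 + 32.3·0.025955) / 3.8071 = 2.11 meV.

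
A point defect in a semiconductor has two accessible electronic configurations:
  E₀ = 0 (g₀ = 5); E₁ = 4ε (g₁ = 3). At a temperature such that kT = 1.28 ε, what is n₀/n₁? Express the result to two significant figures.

38

n₀/n₁ = (g₀/g₁) exp[−(E₀−E₁)/kT] = (5/3) × exp(−(-4ε)/(1.28ε)) = (5/3) × exp(3.125) = 38.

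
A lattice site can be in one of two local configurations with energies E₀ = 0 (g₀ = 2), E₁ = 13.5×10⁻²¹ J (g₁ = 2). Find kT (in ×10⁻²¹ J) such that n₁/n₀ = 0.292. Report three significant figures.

11.0 ×10⁻²¹ J

n₁/n₀ = (g₁/g₀) exp[−(E₁−E₀)/kT] = 0.292.
⇒ (E₁−E₀)/kT = ln((2/2)/0.292) = ln(3.4247) = 1.2310.
kT = 13.5 ×10⁻²¹ J / 1.2310 = 11.0 ×10⁻²¹ J.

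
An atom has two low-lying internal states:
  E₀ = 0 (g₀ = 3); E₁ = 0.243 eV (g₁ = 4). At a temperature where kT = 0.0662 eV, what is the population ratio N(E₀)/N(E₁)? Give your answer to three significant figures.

n₀/n₁ = (g₀/g₁) exp[−(E₀−E₁)/kT] = (3/4) × exp(−(-0.243 eV)/(0.0662 eV)) = (3/4) × exp(3.6707) = 29.5.

29.5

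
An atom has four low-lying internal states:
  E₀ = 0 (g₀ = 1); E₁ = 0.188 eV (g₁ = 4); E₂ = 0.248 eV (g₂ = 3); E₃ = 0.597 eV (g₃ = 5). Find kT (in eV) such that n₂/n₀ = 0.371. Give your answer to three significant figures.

n₂/n₀ = (g₂/g₀) exp[−(E₂−E₀)/kT] = 0.371.
⇒ (E₂−E₀)/kT = ln((3/1)/0.371) = ln(8.0863) = 2.0902.
kT = 0.248 eV / 2.0902 = 0.119 eV.

0.119 eV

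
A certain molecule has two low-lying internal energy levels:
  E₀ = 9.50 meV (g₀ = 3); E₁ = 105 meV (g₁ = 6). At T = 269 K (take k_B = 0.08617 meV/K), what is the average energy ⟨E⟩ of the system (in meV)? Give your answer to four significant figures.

k_BT = 0.08617 × 269 K = 23.1797 meV.
Eᵢ/kT = 0.409841, 4.52983.
Z = Σ gᵢe^(−Eᵢ/kT) = 3·e^(−0.409841) + 6·e^(−4.52983) = 1.99127 + 0.0646951 = 2.05597.
⟨E⟩ = Σ Eᵢ gᵢe^(−Eᵢ/kT) / Z = (9.50·1.99127 + 105·0.0646951) / 2.05597 = 12.51 meV.

12.51 meV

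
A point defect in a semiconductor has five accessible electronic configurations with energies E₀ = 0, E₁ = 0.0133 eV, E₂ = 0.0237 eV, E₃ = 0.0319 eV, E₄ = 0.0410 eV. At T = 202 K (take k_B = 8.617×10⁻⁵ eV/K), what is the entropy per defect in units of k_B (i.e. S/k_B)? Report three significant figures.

k_BT = 8.617×10⁻⁵ × 202 K = 0.017406 eV.
Eᵢ/kT = 0, 0.76410, 1.3616, 1.8327, 2.3555.
Z = Σ e^(−Eᵢ/kT) = e^(−0) + e^(−0.76410) + e^(−1.3616) + e^(−1.8327) + e^(−2.3555) = 1.0000 + 0.46575 + 0.25625 + 0.15998 + 0.094846 = 1.9768.
⟨E⟩ = Σ EᵢPᵢ = 0.010755 eV.
S/k_B = ln Z + ⟨E⟩/kT = ln(1.9768) + 0.010755/0.017406 = 0.68148 + 0.61789 = 1.30.

1.30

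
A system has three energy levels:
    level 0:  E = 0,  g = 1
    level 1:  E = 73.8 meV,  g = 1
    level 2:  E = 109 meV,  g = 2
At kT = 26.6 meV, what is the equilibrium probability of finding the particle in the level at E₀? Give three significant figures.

0.913

Eᵢ/kT = 0, 2.7744, 4.0977.
Z = Σ gᵢe^(−Eᵢ/kT) = 1·e^(−0) + 1·e^(−2.7744) + 2·e^(−4.0977) = 1.0000 + 0.062387 + 0.033222 = 1.0956.
P₀ = g₀ e^(−E₀/kT) / Z = 1.0000/1.0956 = 0.913.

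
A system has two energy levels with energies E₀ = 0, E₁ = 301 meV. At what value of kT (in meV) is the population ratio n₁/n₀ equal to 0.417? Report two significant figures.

340 meV

n₁/n₀ = exp[−(E₁−E₀)/kT] = 0.417.
⇒ (E₁−E₀)/kT = ln(1/0.417) = ln(2.398) = 0.8746.
kT = 301 meV / 0.8746 = 340 meV.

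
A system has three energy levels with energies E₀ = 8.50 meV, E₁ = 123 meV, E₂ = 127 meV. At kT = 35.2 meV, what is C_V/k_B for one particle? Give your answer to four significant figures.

0.6948

Eᵢ/kT = 0.241477, 3.49432, 3.60795.
Z = Σ e^(−Eᵢ/kT) = e^(−0.241477) + e^(−3.49432) + e^(−3.60795) = 0.785467 + 0.0303694 + 0.0271074 = 0.842944.
⟨E⟩ = 16.4359 meV, ⟨E²⟩ = 1131.06 meV².
C_V/k_B = (⟨E²⟩ − ⟨E⟩²)/(kT)² = (1131.06 − 270.139)/1239.04 = 0.6948.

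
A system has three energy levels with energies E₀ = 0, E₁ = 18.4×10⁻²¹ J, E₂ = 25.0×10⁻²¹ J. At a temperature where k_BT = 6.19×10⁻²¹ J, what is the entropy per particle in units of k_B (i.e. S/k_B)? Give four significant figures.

0.2754

Eᵢ/kT = 0, 2.97254, 4.03877.
Z = Σ e^(−Eᵢ/kT) = e^(−0) + e^(−2.97254) + e^(−4.03877) = 1.00000 + 0.0511732 + 0.0176191 = 1.06879.
⟨E⟩ = Σ EᵢPᵢ = 1.29311 ×10⁻²¹ J.
S/k_B = ln Z + ⟨E⟩/kT = ln(1.06879) + 1.29311/6.19 = 0.0665272 + 0.208903 = 0.2754.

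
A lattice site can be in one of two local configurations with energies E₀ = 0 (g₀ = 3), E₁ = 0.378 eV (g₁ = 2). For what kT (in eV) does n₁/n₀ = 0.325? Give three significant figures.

n₁/n₀ = (g₁/g₀) exp[−(E₁−E₀)/kT] = 0.325.
⇒ (E₁−E₀)/kT = ln((2/3)/0.325) = ln(2.0513) = 0.71847.
kT = 0.378 eV / 0.71847 = 0.526 eV.

0.526 eV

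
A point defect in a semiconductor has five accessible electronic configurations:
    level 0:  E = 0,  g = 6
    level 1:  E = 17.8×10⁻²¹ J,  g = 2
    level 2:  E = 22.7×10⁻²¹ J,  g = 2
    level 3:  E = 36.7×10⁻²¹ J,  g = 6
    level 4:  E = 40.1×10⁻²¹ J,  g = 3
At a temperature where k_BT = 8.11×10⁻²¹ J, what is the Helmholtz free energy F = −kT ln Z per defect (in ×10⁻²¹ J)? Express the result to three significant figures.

-15.1 ×10⁻²¹ J

Eᵢ/kT = 0, 2.1948, 2.7990, 4.5253, 4.9445.
Z = Σ gᵢe^(−Eᵢ/kT) = 6·e^(−0) + 2·e^(−2.1948) + 2·e^(−2.7990) + 6·e^(−4.5253) + 3·e^(−4.9445) = 6.0000 + 0.22276 + 0.12174 + 0.064989 + 0.021367 = 6.4309.
F = −kT ln Z = −8.11 × ln(6.4309) = −8.11 × 1.8611 = -15.1 ×10⁻²¹ J.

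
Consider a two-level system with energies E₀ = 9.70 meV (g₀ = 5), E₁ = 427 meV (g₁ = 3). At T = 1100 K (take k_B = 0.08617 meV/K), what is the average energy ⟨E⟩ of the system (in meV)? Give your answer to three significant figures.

k_BT = 0.08617 × 1100 K = 94.787 meV.
Eᵢ/kT = 0.10233, 4.5048.
Z = Σ gᵢe^(−Eᵢ/kT) = 5·e^(−0.10233) + 3·e^(−4.5048) = 4.5137 + 0.033167 = 4.5469.
⟨E⟩ = Σ Eᵢ gᵢe^(−Eᵢ/kT) / Z = (9.70·4.5137 + 427·0.033167) / 4.5469 = 12.7 meV.

12.7 meV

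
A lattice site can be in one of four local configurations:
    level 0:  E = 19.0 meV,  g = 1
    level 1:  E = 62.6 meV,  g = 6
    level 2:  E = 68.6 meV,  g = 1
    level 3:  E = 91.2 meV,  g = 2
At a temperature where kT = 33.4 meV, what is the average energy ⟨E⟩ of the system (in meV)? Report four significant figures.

51.04 meV

Eᵢ/kT = 0.568862, 1.87425, 2.05389, 2.73054.
Z = Σ gᵢe^(−Eᵢ/kT) = 1·e^(−0.568862) + 6·e^(−1.87425) + 1·e^(−2.05389) + 2·e^(−2.73054) = 0.566169 + 0.920820 + 0.128235 + 0.130368 = 1.74559.
⟨E⟩ = Σ Eᵢ gᵢe^(−Eᵢ/kT) / Z = (19.0·0.566169 + 62.6·0.920820 + 68.6·0.128235 + 91.2·0.130368) / 1.74559 = 51.04 meV.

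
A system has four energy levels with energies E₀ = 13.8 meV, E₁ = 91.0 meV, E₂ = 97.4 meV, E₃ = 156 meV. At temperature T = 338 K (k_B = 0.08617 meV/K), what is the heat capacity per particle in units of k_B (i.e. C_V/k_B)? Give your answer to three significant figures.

0.892

k_BT = 0.08617 × 338 K = 29.125 meV.
Eᵢ/kT = 0.47382, 3.1245, 3.3442, 5.3562.
Z = Σ e^(−Eᵢ/kT) = e^(−0.47382) + e^(−3.1245) + e^(−3.3442) + e^(−5.3562) = 0.62262 + 0.043959 + 0.035288 + 0.0047188 = 0.70659.
⟨E⟩ = 23.727 meV, ⟨E²⟩ = 1319.3 meV².
C_V/k_B = (⟨E²⟩ − ⟨E⟩²)/(kT)² = (1319.3 − 562.97)/848.27 = 0.892.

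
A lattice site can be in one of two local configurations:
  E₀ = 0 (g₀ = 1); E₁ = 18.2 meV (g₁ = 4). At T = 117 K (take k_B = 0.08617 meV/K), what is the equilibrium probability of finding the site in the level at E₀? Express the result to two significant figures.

k_BT = 0.08617 × 117 K = 10.08 meV.
Eᵢ/kT = 0, 1.806.
Z = Σ gᵢe^(−Eᵢ/kT) = 1·e^(−0) + 4·e^(−1.806) = 1.000 + 0.6572 = 1.657.
P₀ = g₀ e^(−E₀/kT) / Z = 1.000/1.657 = 0.60.

0.60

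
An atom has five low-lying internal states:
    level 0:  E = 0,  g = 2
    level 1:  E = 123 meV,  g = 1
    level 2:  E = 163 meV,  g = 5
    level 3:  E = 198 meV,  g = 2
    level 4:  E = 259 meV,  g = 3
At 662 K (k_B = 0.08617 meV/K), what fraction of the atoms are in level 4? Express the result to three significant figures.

0.0128

k_BT = 0.08617 × 662 K = 57.045 meV.
Eᵢ/kT = 0, 2.1562, 2.8574, 3.4709, 4.5403.
Z = Σ gᵢe^(−Eᵢ/kT) = 2·e^(−0) + 1·e^(−2.1562) + 5·e^(−2.8574) + 2·e^(−3.4709) + 3·e^(−4.5403) = 2.0000 + 0.11576 + 0.28709 + 0.062178 + 0.032011 = 2.4970.
P₄ = g₄ e^(−E₄/kT) / Z = 0.032011/2.4970 = 0.0128.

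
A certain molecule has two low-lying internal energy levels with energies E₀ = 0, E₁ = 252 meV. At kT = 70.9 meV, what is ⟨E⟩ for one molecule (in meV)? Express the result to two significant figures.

Eᵢ/kT = 0, 3.554.
Z = Σ e^(−Eᵢ/kT) = e^(−0) + e^(−3.554) = 1.000 + 0.02861 = 1.029.
⟨E⟩ = Σ Eᵢ e^(−Eᵢ/kT) / Z = (0·1.000 + 252·0.02861) / 1.029 = 7.0 meV.

7.0 meV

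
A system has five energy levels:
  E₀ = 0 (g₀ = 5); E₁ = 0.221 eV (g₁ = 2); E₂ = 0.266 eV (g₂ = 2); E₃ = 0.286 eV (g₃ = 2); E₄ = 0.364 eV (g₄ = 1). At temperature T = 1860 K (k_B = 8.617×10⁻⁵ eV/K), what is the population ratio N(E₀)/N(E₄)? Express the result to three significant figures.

k_BT = 8.617×10⁻⁵ × 1860 K = 0.16028 eV.
n₀/n₄ = (g₀/g₄) exp[−(E₀−E₄)/kT] = (5/1) × exp(−(-0.364 eV)/(0.16028 eV)) = (5/1) × exp(2.2710) = 48.4.

48.4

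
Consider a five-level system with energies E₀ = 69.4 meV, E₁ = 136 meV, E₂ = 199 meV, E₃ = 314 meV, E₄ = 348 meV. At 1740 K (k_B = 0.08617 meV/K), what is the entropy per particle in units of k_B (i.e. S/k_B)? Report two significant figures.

1.4

k_BT = 0.08617 × 1740 K = 149.9 meV.
Eᵢ/kT = 0.4630, 0.9073, 1.328, 2.095, 2.322.
Z = Σ e^(−Eᵢ/kT) = e^(−0.4630) + e^(−0.9073) + e^(−1.328) + e^(−2.095) + e^(−2.322) = 0.6294 + 0.4036 + 0.2650 + 0.1231 + 0.09808 = 1.519.
⟨E⟩ = Σ EᵢPᵢ = 147.5 meV.
S/k_B = ln Z + ⟨E⟩/kT = ln(1.519) + 147.5/149.9 = 0.4181 + 0.9840 = 1.4.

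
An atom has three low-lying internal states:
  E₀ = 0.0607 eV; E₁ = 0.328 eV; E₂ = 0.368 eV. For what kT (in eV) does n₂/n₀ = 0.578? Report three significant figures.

n₂/n₀ = exp[−(E₂−E₀)/kT] = 0.578.
⇒ (E₂−E₀)/kT = ln(1/0.578) = ln(1.7301) = 0.54818.
kT = 0.3073 eV / 0.54818 = 0.561 eV.

0.561 eV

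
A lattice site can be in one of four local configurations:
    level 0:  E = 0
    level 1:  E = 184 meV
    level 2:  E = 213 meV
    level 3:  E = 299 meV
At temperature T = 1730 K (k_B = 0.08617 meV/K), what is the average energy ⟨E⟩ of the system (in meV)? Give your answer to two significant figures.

87 meV

k_BT = 0.08617 × 1730 K = 149.1 meV.
Eᵢ/kT = 0, 1.234, 1.429, 2.005.
Z = Σ e^(−Eᵢ/kT) = e^(−0) + e^(−1.234) + e^(−1.429) + e^(−2.005) = 1.000 + 0.2911 + 0.2395 + 0.1347 = 1.665.
⟨E⟩ = Σ Eᵢ e^(−Eᵢ/kT) / Z = (0·1.000 + 184·0.2911 + 213·0.2395 + 299·0.1347) / 1.665 = 87 meV.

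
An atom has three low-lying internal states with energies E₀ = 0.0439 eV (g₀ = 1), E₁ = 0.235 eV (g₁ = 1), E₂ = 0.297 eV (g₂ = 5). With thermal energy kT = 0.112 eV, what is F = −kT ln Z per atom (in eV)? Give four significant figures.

-0.01575 eV

Eᵢ/kT = 0.391964, 2.09821, 2.65179.
Z = Σ gᵢe^(−Eᵢ/kT) = 1·e^(−0.391964) + 1·e^(−2.09821) + 5·e^(−2.65179) = 0.675728 + 0.122676 + 0.352624 = 1.15103.
F = −kT ln Z = −0.112 × ln(1.15103) = −0.112 × 0.140657 = -0.01575 eV.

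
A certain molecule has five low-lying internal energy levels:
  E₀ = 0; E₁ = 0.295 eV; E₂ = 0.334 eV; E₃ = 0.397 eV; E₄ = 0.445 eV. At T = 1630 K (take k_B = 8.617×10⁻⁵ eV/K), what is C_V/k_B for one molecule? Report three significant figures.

k_BT = 8.617×10⁻⁵ × 1630 K = 0.14046 eV.
Eᵢ/kT = 0, 2.1002, 2.3779, 2.8264, 3.1682.
Z = Σ e^(−Eᵢ/kT) = e^(−0) + e^(−2.1002) + e^(−2.3779) + e^(−2.8264) + e^(−3.1682) = 1.0000 + 0.12243 + 0.092745 + 0.059226 + 0.042079 = 1.3165.
⟨E⟩ = 0.083047 eV, ⟨E²⟩ = 0.029372 eV².
C_V/k_B = (⟨E²⟩ − ⟨E⟩²)/(kT)² = (0.029372 − 0.0068968)/0.019729 = 1.14.

1.14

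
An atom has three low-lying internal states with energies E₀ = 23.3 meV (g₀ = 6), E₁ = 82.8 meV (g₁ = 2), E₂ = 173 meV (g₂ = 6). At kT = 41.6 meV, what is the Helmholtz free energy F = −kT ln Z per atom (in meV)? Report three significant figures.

-55.5 meV

Eᵢ/kT = 0.56010, 1.9904, 4.1587.
Z = Σ gᵢe^(−Eᵢ/kT) = 6·e^(−0.56010) + 2·e^(−1.9904) + 6·e^(−4.1587) = 3.4269 + 0.27328 + 0.093767 = 3.7939.
F = −kT ln Z = −41.6 × ln(3.7939) = −41.6 × 1.3334 = -55.5 meV.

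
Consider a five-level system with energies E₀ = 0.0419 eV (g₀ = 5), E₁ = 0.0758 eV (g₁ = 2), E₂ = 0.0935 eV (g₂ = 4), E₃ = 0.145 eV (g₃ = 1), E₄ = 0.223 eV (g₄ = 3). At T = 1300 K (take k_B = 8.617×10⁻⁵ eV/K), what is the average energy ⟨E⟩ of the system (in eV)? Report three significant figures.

k_BT = 8.617×10⁻⁵ × 1300 K = 0.11202 eV.
Eᵢ/kT = 0.37404, 0.67666, 0.83467, 1.2944, 1.9907.
Z = Σ gᵢe^(−Eᵢ/kT) = 5·e^(−0.37404) + 2·e^(−0.67666) + 4·e^(−0.83467) + 1·e^(−1.2944) + 3·e^(−1.9907) = 3.4397 + 1.0166 + 1.7361 + 0.27406 + 0.40980 = 6.8763.
⟨E⟩ = Σ Eᵢ gᵢe^(−Eᵢ/kT) / Z = (0.0419·3.4397 + 0.0758·1.0166 + 0.0935·1.7361 + 0.145·0.27406 + 0.223·0.40980) / 6.8763 = 0.0748 eV.

0.0748 eV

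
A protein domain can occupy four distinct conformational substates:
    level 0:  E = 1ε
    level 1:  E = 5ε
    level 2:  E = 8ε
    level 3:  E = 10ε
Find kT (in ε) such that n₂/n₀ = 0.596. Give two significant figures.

14 ε

n₂/n₀ = exp[−(E₂−E₀)/kT] = 0.596.
⇒ (E₂−E₀)/kT = ln(1/0.596) = ln(1.678) = 0.5176.
kT = 7ε / 0.5176 = 14 ε.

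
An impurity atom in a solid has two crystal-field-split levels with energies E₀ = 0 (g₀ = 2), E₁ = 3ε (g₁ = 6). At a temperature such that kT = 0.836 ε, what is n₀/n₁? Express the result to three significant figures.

n₀/n₁ = (g₀/g₁) exp[−(E₀−E₁)/kT] = (2/6) × exp(−(-3ε)/(0.836ε)) = (2/6) × exp(3.5885) = 12.1.

12.1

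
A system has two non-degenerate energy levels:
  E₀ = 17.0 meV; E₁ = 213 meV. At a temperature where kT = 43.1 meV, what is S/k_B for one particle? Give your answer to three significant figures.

0.0582

Eᵢ/kT = 0.39443, 4.9420.
Z = Σ e^(−Eᵢ/kT) = e^(−0.39443) + e^(−4.9420) = 0.67406 + 0.0071403 = 0.68120.
⟨E⟩ = Σ EᵢPᵢ = 19.054 meV.
S/k_B = ln Z + ⟨E⟩/kT = ln(0.68120) + 19.054/43.1 = -0.38390 + 0.44209 = 0.0582.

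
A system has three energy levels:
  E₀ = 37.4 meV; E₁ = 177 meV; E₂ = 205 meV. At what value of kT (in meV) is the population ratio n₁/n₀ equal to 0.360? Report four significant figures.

136.6 meV

n₁/n₀ = exp[−(E₁−E₀)/kT] = 0.360.
⇒ (E₁−E₀)/kT = ln(1/0.360) = ln(2.77778) = 1.02165.
kT = 139.6 meV / 1.02165 = 136.6 meV.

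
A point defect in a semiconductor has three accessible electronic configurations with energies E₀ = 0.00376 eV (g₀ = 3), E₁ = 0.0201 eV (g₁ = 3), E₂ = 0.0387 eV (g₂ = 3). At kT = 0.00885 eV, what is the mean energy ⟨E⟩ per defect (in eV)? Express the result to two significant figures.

Eᵢ/kT = 0.4249, 2.271, 4.373.
Z = Σ gᵢe^(−Eᵢ/kT) = 3·e^(−0.4249) + 3·e^(−2.271) + 3·e^(−4.373) = 1.962 + 0.3096 + 0.03784 = 2.309.
⟨E⟩ = Σ Eᵢ gᵢe^(−Eᵢ/kT) / Z = (0.00376·1.962 + 0.0201·0.3096 + 0.0387·0.03784) / 2.309 = 0.0065 eV.

0.0065 eV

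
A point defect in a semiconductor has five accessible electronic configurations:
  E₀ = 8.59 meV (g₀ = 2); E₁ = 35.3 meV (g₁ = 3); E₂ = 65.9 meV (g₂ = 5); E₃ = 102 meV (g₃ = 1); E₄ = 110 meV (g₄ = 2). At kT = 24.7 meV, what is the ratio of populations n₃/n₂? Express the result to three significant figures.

0.0464

n₃/n₂ = (g₃/g₂) exp[−(E₃−E₂)/kT] = (1/5) × exp(−(36.1 meV)/(24.7 meV)) = (1/5) × exp(-1.4615) = 0.0464.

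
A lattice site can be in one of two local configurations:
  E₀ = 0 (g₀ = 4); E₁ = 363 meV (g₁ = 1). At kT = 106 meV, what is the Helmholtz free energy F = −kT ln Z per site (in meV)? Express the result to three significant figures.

-148 meV

Eᵢ/kT = 0, 3.4245.
Z = Σ gᵢe^(−Eᵢ/kT) = 4·e^(−0) + 1·e^(−3.4245) = 4.0000 + 0.032566 = 4.0326.
F = −kT ln Z = −106 × ln(4.0326) = −106 × 1.3944 = -148 meV.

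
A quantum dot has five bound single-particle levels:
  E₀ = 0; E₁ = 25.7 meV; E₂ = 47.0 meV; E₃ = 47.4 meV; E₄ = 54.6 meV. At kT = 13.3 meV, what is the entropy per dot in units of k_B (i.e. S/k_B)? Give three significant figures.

Eᵢ/kT = 0, 1.9323, 3.5338, 3.5639, 4.1053.
Z = Σ e^(−Eᵢ/kT) = e^(−0) + e^(−1.9323) + e^(−3.5338) + e^(−3.5639) + e^(−4.1053) = 1.0000 + 0.14481 + 0.029194 + 0.028328 + 0.016485 = 1.2188.
⟨E⟩ = Σ EᵢPᵢ = 6.0195 meV.
S/k_B = ln Z + ⟨E⟩/kT = ln(1.2188) + 6.0195/13.3 = 0.19787 + 0.45259 = 0.650.

0.650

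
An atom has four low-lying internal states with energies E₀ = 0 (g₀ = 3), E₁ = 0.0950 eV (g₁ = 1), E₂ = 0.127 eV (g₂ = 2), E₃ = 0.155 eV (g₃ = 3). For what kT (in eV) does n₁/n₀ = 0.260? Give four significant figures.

n₁/n₀ = (g₁/g₀) exp[−(E₁−E₀)/kT] = 0.260.
⇒ (E₁−E₀)/kT = ln((1/3)/0.260) = ln(1.28205) = 0.248460.
kT = 0.0950 eV / 0.248460 = 0.3824 eV.

0.3824 eV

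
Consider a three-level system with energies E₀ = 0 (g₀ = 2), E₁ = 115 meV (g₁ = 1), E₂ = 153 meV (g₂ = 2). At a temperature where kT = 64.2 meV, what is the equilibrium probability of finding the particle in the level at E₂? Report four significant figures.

Eᵢ/kT = 0, 1.79128, 2.38318.
Z = Σ gᵢe^(−Eᵢ/kT) = 2·e^(−0) + 1·e^(−1.79128) + 2·e^(−2.38318) = 2.00000 + 0.166747 + 0.184513 = 2.35126.
P₂ = g₂ e^(−E₂/kT) / Z = 0.184513/2.35126 = 0.07847.

0.07847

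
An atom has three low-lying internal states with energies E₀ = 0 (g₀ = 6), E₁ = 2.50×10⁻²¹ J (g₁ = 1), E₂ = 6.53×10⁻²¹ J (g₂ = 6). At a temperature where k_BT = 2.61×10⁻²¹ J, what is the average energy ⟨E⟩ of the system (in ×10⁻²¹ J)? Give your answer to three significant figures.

0.606 ×10⁻²¹ J

Eᵢ/kT = 0, 0.95785, 2.5019.
Z = Σ gᵢe^(−Eᵢ/kT) = 6·e^(−0) + 1·e^(−0.95785) + 6·e^(−2.5019) = 6.0000 + 0.38372 + 0.49158 = 6.8753.
⟨E⟩ = Σ Eᵢ gᵢe^(−Eᵢ/kT) / Z = (0·6.0000 + 2.50·0.38372 + 6.53·0.49158) / 6.8753 = 0.606 ×10⁻²¹ J.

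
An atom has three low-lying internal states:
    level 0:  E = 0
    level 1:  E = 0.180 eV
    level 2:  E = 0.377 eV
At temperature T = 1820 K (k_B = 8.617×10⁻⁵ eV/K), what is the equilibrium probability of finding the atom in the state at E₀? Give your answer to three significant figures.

0.710

k_BT = 8.617×10⁻⁵ × 1820 K = 0.15683 eV.
Eᵢ/kT = 0, 1.1477, 2.4039.
Z = Σ e^(−Eᵢ/kT) = e^(−0) + e^(−1.1477) + e^(−2.4039) = 1.0000 + 0.31737 + 0.090365 = 1.4077.
P₀ = e^(−E₀/kT) / Z = 1.0000/1.4077 = 0.710.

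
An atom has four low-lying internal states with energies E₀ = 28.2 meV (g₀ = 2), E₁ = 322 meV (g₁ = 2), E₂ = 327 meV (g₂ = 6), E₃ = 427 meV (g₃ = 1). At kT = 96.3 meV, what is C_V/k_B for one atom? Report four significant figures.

Eᵢ/kT = 0.292835, 3.34372, 3.39564, 4.43406.
Z = Σ gᵢe^(−Eᵢ/kT) = 2·e^(−0.292835) + 2·e^(−3.34372) + 6·e^(−3.39564) + 1·e^(−4.43406) = 1.49229 + 0.0706108 + 0.201115 + 0.0118662 = 1.77588.
⟨E⟩ = 76.3851 meV, ⟨E²⟩ = 18118.6 meV².
C_V/k_B = (⟨E²⟩ − ⟨E⟩²)/(kT)² = (18118.6 − 5834.68)/9273.69 = 1.325.

1.325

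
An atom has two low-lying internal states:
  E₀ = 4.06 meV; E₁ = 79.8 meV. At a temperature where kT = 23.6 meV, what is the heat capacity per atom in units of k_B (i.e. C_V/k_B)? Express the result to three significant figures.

Eᵢ/kT = 0.17203, 3.3814.
Z = Σ e^(−Eᵢ/kT) = e^(−0.17203) + e^(−3.3814) = 0.84195 + 0.034000 = 0.87595.
⟨E⟩ = 6.9998 meV, ⟨E²⟩ = 263.02 meV².
C_V/k_B = (⟨E²⟩ − ⟨E⟩²)/(kT)² = (263.02 − 48.997)/556.96 = 0.384.

0.384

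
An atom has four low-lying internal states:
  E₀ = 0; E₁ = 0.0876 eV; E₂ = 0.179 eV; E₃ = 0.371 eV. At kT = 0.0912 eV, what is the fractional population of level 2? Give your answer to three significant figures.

0.0912

Eᵢ/kT = 0, 0.96053, 1.9627, 4.0680.
Z = Σ e^(−Eᵢ/kT) = e^(−0) + e^(−0.96053) + e^(−1.9627) + e^(−4.0680) = 1.0000 + 0.38269 + 0.14048 + 0.017112 = 1.5403.
P₂ = e^(−E₂/kT) / Z = 0.14048/1.5403 = 0.0912.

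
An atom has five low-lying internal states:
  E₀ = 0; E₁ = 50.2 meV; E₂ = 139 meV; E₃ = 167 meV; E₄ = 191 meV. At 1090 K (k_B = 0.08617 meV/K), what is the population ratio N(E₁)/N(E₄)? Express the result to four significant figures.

k_BT = 0.08617 × 1090 K = 93.9253 meV.
n₁/n₄ = exp[−(E₁−E₄)/kT] = exp(−(-140.8 meV)/(93.9253 meV)) = exp(1.49906) = 4.477.

4.477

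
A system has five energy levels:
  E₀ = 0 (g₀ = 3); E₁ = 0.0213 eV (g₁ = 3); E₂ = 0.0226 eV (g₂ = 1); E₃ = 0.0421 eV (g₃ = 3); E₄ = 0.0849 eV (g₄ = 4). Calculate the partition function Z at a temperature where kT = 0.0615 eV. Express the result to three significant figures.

Z = 8.33

Eᵢ/kT = 0, 0.34634, 0.36748, 0.68455, 1.3805.
Z = Σ gᵢe^(−Eᵢ/kT) = 3·e^(−0) + 3·e^(−0.34634) + 1·e^(−0.36748) + 3·e^(−0.68455) + 4·e^(−1.3805) = 3.0000 + 2.1218 + 0.69248 + 1.5130 + 1.0058 = 8.3331.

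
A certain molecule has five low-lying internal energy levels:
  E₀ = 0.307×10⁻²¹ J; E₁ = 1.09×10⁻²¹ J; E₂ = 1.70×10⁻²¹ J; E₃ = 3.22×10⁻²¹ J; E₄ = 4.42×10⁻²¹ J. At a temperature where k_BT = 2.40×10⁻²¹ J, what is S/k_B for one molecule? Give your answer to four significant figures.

Eᵢ/kT = 0.127917, 0.454167, 0.708333, 1.34167, 1.84167.
Z = Σ e^(−Eᵢ/kT) = e^(−0.127917) + e^(−0.454167) + e^(−0.708333) + e^(−1.34167) + e^(−1.84167) = 0.879926 + 0.634977 + 0.492464 + 0.261409 + 0.158552 = 2.42733.
⟨E⟩ = Σ EᵢPᵢ = 1.37682 ×10⁻²¹ J.
S/k_B = ln Z + ⟨E⟩/kT = ln(2.42733) + 1.37682/2.40 = 0.886792 + 0.573675 = 1.460.

1.460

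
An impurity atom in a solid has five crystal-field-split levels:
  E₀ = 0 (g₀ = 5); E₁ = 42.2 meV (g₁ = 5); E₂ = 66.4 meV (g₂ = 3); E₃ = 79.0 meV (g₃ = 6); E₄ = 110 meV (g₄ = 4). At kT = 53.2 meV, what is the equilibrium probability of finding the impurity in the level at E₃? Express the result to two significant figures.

Eᵢ/kT = 0, 0.7932, 1.248, 1.485, 2.068.
Z = Σ gᵢe^(−Eᵢ/kT) = 5·e^(−0) + 5·e^(−0.7932) + 3·e^(−1.248) + 6·e^(−1.485) + 4·e^(−2.068) = 5.000 + 2.262 + 0.8612 + 1.359 + 0.5058 = 9.988.
P₃ = g₃ e^(−E₃/kT) / Z = 1.359/9.988 = 0.14.

0.14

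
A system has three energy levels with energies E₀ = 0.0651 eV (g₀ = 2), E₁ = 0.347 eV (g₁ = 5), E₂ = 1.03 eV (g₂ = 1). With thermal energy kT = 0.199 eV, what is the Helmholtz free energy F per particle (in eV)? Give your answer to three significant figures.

Eᵢ/kT = 0.32714, 1.7437, 5.1759.
Z = Σ gᵢe^(−Eᵢ/kT) = 2·e^(−0.32714) + 5·e^(−1.7437) + 1·e^(−5.1759) = 1.4420 + 0.87436 + 0.0056511 = 2.3220.
F = −kT ln Z = −0.199 × ln(2.3220) = −0.199 × 0.84243 = -0.168 eV.

-0.168 eV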